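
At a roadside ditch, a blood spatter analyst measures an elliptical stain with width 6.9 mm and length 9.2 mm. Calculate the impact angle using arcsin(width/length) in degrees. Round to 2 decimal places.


Blood spatter impact angle calculation:
width / length = 6.9 / 9.2 = 0.75
angle = arcsin(0.75)
angle = 48.59 degrees

48.59


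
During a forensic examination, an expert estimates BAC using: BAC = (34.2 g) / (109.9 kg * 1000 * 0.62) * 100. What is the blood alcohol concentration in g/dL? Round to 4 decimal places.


Applying the Widmark formula:
BAC = (dose_g / (body_wt * 1000 * r)) * 100
Denominator = 109.9 * 1000 * 0.62 = 68138
BAC = (34.2 / 68138) * 100
BAC = 0.0502 g/dL

0.0502


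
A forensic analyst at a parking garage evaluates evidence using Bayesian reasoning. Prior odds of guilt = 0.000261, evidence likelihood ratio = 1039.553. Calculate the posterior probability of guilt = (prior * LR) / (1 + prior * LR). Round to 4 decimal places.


Bayesian evidence evaluation:
Posterior odds = prior_odds * LR = 0.000261 * 1039.553 = 0.2713233
Posterior probability = posterior_odds / (1 + posterior_odds)
= 0.2713233 / (1 + 0.2713233)
= 0.2713233 / 1.2713233
= 0.2134

0.2134


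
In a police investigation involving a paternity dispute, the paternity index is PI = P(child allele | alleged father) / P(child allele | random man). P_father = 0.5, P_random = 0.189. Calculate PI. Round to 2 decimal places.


Paternity Index calculation:
PI = P(allele|father) / P(allele|random)
PI = 0.5 / 0.189
PI = 2.65

2.65


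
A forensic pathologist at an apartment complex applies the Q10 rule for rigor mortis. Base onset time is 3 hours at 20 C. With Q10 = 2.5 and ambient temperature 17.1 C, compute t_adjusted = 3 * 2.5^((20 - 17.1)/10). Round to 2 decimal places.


Rigor mortis time adjustment:
Exponent = (T_ref - T_actual) / 10 = (20 - 17.1) / 10 = 0.29
Q10 factor = 2.5^0.29 = 1.30438
t_adjusted = 3 * 1.30438 = 3.91 hours

3.91


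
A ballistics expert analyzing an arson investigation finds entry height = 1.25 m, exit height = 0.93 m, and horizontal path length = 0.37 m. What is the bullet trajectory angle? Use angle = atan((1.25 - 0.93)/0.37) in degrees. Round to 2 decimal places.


Bullet trajectory angle:
Height difference = 1.25 - 0.93 = 0.32 m
angle = atan(0.32 / 0.37)
angle = atan(0.864865)
angle = 40.86 degrees

40.86


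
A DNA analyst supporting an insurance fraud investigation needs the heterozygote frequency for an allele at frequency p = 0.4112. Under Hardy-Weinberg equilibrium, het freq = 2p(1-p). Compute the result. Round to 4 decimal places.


Hardy-Weinberg heterozygote frequency:
q = 1 - p = 1 - 0.4112 = 0.5888
2pq = 2 * 0.4112 * 0.5888 = 0.4842

0.4842


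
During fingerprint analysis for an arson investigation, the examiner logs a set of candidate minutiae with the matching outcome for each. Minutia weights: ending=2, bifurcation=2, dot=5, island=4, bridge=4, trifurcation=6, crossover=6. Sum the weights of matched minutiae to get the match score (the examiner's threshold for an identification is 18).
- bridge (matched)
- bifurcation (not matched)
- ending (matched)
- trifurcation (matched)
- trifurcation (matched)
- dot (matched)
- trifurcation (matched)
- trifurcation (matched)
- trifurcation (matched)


Weighted minutiae match score:
  bridge: matched, +4 (running total 4)
  bifurcation: not matched, +0
  ending: matched, +2 (running total 6)
  trifurcation: matched, +6 (running total 12)
  trifurcation: matched, +6 (running total 18)
  dot: matched, +5 (running total 23)
  trifurcation: matched, +6 (running total 29)
  trifurcation: matched, +6 (running total 35)
  trifurcation: matched, +6 (running total 41)
Total score = 41
Threshold = 18; verdict = identification

41


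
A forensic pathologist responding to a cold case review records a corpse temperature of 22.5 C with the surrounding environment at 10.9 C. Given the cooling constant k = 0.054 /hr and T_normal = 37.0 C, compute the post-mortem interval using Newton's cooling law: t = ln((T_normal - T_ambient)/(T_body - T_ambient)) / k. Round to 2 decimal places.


Using Newton's law of cooling:
t = ln((T_normal - T_ambient) / (T_body - T_ambient)) / k
T_normal - T_ambient = 26.1
T_body - T_ambient = 11.6
Ratio = 2.25
ln(ratio) = 0.81093
t = 0.81093 / 0.054 = 15.02 hours

15.02


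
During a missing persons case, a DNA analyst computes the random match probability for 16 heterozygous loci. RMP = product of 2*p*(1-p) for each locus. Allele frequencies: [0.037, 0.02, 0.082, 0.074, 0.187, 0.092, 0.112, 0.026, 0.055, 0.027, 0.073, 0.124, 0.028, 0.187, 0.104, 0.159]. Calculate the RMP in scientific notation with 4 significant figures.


Computing RMP for 16 loci:
Locus 1: 2 * 0.037 * 0.963 = 0.071262
Locus 2: 2 * 0.02 * 0.98 = 0.0392
Locus 3: 2 * 0.082 * 0.918 = 0.150552
Locus 4: 2 * 0.074 * 0.926 = 0.137048
Locus 5: 2 * 0.187 * 0.813 = 0.304062
Locus 6: 2 * 0.092 * 0.908 = 0.167072
Locus 7: 2 * 0.112 * 0.888 = 0.198912
Locus 8: 2 * 0.026 * 0.974 = 0.050648
Locus 9: 2 * 0.055 * 0.945 = 0.10395
Locus 10: 2 * 0.027 * 0.973 = 0.052542
Locus 11: 2 * 0.073 * 0.927 = 0.135342
Locus 12: 2 * 0.124 * 0.876 = 0.217248
Locus 13: 2 * 0.028 * 0.972 = 0.054432
Locus 14: 2 * 0.187 * 0.813 = 0.304062
Locus 15: 2 * 0.104 * 0.896 = 0.186368
Locus 16: 2 * 0.159 * 0.841 = 0.267438
RMP = 3.908e-15

3.908e-15


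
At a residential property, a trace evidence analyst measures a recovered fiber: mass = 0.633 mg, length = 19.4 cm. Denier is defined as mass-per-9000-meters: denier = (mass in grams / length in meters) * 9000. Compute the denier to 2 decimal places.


Denier calculation:
Mass in grams = 0.633 mg / 1000 = 0.000633 g
Length in meters = 19.4 cm / 100 = 0.194 m
Linear density = mass / length = 0.000633 / 0.194 = 0.00326289 g/m
Denier = (g/m) * 9000 = 0.00326289 * 9000 = 29.37

29.37


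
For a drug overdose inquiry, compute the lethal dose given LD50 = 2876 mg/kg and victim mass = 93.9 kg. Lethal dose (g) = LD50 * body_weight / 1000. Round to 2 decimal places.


Lethal dose calculation:
Lethal dose = LD50 * body_weight / 1000
= 2876 * 93.9 / 1000
= 270056.4 / 1000
= 270.06 g

270.06


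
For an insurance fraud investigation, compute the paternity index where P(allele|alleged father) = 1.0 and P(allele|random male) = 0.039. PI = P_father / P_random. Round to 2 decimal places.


Paternity Index calculation:
PI = P(allele|father) / P(allele|random)
PI = 1.0 / 0.039
PI = 25.64

25.64


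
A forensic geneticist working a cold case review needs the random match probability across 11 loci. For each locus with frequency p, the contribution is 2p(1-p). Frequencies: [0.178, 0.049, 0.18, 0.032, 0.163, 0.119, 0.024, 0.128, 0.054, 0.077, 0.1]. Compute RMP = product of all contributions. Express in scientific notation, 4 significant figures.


Computing RMP for 11 loci:
Locus 1: 2 * 0.178 * 0.822 = 0.292632
Locus 2: 2 * 0.049 * 0.951 = 0.093198
Locus 3: 2 * 0.18 * 0.82 = 0.2952
Locus 4: 2 * 0.032 * 0.968 = 0.061952
Locus 5: 2 * 0.163 * 0.837 = 0.272862
Locus 6: 2 * 0.119 * 0.881 = 0.209678
Locus 7: 2 * 0.024 * 0.976 = 0.046848
Locus 8: 2 * 0.128 * 0.872 = 0.223232
Locus 9: 2 * 0.054 * 0.946 = 0.102168
Locus 10: 2 * 0.077 * 0.923 = 0.142142
Locus 11: 2 * 0.1 * 0.9 = 0.18
RMP = 7.801e-10

7.801e-10


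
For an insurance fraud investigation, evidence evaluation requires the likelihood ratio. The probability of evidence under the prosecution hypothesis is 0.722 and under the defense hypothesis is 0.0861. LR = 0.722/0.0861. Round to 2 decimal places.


Likelihood ratio calculation:
LR = P(E|Hp) / P(E|Hd)
LR = 0.722 / 0.0861
LR = 8.39

8.39


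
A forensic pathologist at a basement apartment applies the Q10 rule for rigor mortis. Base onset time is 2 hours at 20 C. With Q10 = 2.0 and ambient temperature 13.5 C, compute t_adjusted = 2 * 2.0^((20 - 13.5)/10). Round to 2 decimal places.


Rigor mortis time adjustment:
Exponent = (T_ref - T_actual) / 10 = (20 - 13.5) / 10 = 0.65
Q10 factor = 2.0^0.65 = 1.56917
t_adjusted = 2 * 1.56917 = 3.14 hours

3.14


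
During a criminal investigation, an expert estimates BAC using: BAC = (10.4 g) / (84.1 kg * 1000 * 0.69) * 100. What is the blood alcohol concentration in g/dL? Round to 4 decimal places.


Applying the Widmark formula:
BAC = (dose_g / (body_wt * 1000 * r)) * 100
Denominator = 84.1 * 1000 * 0.69 = 58029
BAC = (10.4 / 58029) * 100
BAC = 0.0179 g/dL

0.0179


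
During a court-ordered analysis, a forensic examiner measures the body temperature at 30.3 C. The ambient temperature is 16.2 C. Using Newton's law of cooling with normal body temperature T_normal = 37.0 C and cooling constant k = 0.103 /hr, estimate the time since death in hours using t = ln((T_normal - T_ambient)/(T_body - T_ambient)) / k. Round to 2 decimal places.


Using Newton's law of cooling:
t = ln((T_normal - T_ambient) / (T_body - T_ambient)) / k
T_normal - T_ambient = 20.8
T_body - T_ambient = 14.1
Ratio = 1.475177
ln(ratio) = 0.388778
t = 0.388778 / 0.103 = 3.77 hours

3.77


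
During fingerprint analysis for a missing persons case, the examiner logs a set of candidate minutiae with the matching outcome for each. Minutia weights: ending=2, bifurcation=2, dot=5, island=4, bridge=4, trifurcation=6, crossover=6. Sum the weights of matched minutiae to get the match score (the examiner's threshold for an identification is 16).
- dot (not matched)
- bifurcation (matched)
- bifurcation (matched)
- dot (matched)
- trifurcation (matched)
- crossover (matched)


Weighted minutiae match score:
  dot: not matched, +0
  bifurcation: matched, +2 (running total 2)
  bifurcation: matched, +2 (running total 4)
  dot: matched, +5 (running total 9)
  trifurcation: matched, +6 (running total 15)
  crossover: matched, +6 (running total 21)
Total score = 21
Threshold = 16; verdict = identification

21


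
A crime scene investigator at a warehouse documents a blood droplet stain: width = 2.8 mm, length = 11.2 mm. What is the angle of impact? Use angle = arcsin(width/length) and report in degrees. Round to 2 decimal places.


Blood spatter impact angle calculation:
width / length = 2.8 / 11.2 = 0.25
angle = arcsin(0.25)
angle = 14.48 degrees

14.48


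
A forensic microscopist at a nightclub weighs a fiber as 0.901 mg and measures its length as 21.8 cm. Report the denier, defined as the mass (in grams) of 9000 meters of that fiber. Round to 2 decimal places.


Denier calculation:
Mass in grams = 0.901 mg / 1000 = 0.000901 g
Length in meters = 21.8 cm / 100 = 0.218 m
Linear density = mass / length = 0.000901 / 0.218 = 0.00413303 g/m
Denier = (g/m) * 9000 = 0.00413303 * 9000 = 37.20

37.20


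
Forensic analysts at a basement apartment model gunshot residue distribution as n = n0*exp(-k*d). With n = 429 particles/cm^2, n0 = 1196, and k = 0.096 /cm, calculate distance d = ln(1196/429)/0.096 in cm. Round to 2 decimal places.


GSR distance calculation:
n0/n = 1196 / 429 = 2.787879
ln(n0/n) = 1.025281
d = 1.025281 / 0.096 = 10.68 cm

10.68


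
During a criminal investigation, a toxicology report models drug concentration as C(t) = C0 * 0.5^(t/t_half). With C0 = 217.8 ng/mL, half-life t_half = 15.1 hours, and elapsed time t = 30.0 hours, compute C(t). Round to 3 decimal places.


Drug concentration decay:
Number of half-lives = t / t_half = 30.0 / 15.1 = 1.986755
Decay factor = 0.5^1.986755 = 0.25230575
C(t) = 217.8 * 0.25230575 = 54.952 ng/mL

54.952


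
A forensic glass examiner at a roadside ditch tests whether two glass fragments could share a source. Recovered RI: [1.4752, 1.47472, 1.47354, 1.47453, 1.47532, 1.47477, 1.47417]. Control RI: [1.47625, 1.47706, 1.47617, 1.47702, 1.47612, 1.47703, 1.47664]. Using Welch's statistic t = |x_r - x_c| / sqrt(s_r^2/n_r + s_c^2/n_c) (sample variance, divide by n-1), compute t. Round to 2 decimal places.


Welch's t-criterion for glass RI comparison:
Recovered mean = sum / n_r = 10.32225 / 7 = 1.4746071
Control mean = sum / n_c = 10.33629 / 7 = 1.4766129
Recovered sample variance s_r^2 = 3.72457e-07
Control sample variance s_c^2 = 1.8519e-07
Welch SE (unpooled) = sqrt(s_r^2/n_r + s_c^2/n_c) = sqrt(5.32082e-08 + 2.64558e-08) = sqrt(7.9664e-08) = 0.000282248
|mean_r - mean_c| = 0.00200571
t = 0.00200571 / 0.000282248 = 7.11

7.11


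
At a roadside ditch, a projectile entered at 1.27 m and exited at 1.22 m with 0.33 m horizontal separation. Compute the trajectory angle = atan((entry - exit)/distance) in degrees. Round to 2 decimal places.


Bullet trajectory angle:
Height difference = 1.27 - 1.22 = 0.05 m
angle = atan(0.05 / 0.33)
angle = atan(0.151515)
angle = 8.62 degrees

8.62


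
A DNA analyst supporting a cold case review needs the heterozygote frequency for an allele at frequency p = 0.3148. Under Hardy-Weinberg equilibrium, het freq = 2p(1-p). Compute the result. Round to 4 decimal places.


Hardy-Weinberg heterozygote frequency:
q = 1 - p = 1 - 0.3148 = 0.6852
2pq = 2 * 0.3148 * 0.6852 = 0.4314

0.4314


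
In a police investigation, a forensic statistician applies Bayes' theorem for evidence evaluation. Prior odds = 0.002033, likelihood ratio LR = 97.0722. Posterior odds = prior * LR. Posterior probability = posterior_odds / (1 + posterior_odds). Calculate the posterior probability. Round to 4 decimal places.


Bayesian evidence evaluation:
Posterior odds = prior_odds * LR = 0.002033 * 97.0722 = 0.1973478
Posterior probability = posterior_odds / (1 + posterior_odds)
= 0.1973478 / (1 + 0.1973478)
= 0.1973478 / 1.1973478
= 0.1648

0.1648


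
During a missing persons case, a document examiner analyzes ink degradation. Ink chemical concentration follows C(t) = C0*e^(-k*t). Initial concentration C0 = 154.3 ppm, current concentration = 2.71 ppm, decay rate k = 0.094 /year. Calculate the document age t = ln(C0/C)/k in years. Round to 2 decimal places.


Document age estimation:
C0/C = 154.3 / 2.71 = 56.937269
ln(C0/C) = 4.04195
t = 4.04195 / 0.094 = 43.00 years

43.00


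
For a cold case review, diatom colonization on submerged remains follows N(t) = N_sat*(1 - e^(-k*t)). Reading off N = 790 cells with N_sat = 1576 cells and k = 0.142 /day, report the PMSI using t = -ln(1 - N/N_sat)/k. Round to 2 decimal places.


PMSI from diatom colonization curve:
N / N_sat = 790 / 1576 = 0.501269
1 - N/N_sat = 0.498731
ln(1 - N/N_sat) = -0.695688
t = -ln(1 - N/N_sat) / k = -(-0.695688) / 0.142 = 4.90 days

4.90


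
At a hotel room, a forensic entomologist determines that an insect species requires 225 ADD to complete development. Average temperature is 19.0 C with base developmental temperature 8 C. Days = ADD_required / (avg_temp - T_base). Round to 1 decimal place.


Insect development time:
Effective temperature = avg_temp - T_base = 19.0 - 8 = 11.0 C
Days = ADD / effective_temp = 225 / 11.0 = 20.5 days

20.5


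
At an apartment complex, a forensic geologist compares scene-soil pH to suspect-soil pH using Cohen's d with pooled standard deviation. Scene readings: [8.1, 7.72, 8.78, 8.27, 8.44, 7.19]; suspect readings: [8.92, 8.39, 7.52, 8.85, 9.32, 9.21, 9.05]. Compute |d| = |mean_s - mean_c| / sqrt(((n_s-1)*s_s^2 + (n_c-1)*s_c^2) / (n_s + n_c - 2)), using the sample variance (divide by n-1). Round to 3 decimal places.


Pooled-variance Cohen's d for soil pH comparison:
Scene mean = 48.5 / 6 = 8.083333
Suspect mean = 61.26 / 7 = 8.751429
Scene sample variance s_s^2 = 0.315547
Suspect sample variance s_c^2 = 0.384648
Pooled variance = ((n_s-1)*s_s^2 + (n_c-1)*s_c^2) / (n_s + n_c - 2) = 0.353238
Pooled SD = sqrt(0.353238) = 0.594338
Mean difference = -0.668095
|d| = |-0.668095| / 0.594338 = 1.124

1.124


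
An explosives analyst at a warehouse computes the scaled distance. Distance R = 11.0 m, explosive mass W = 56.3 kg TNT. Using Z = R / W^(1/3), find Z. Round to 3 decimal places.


Scaled distance calculation:
W^(1/3) = 56.3^(1/3) = 3.832682
Z = R / W^(1/3) = 11.0 / 3.832682
Z = 2.870 m/kg^(1/3)

2.870


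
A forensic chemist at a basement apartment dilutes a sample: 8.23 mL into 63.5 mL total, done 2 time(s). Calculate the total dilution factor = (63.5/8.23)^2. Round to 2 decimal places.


Dilution factor calculation:
Single dilution = V_total / V_sample = 63.5 / 8.23 ≈ 7.715674
Number of dilutions = 2
Total DF = (63.5 / 8.23)^2 (full precision, rounded at the end) = 59.53

59.53


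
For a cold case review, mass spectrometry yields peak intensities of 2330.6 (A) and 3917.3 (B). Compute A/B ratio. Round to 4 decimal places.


Spectral peak ratio:
Peak A = 2330.6 counts
Peak B = 3917.3 counts
Ratio = 2330.6 / 3917.3 = 0.5950

0.5950


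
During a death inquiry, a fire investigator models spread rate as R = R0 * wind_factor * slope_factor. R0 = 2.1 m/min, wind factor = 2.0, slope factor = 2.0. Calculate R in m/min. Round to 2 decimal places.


Fire spread rate calculation:
R = R0 * wind_factor * slope_factor
= 2.1 * 2.0 * 2.0
= 4.2 * 2.0
= 8.40 m/min

8.40


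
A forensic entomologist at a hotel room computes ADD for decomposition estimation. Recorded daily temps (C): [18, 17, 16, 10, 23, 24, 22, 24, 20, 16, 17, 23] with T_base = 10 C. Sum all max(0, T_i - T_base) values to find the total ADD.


Computing ADD day by day:
Day 1: max(0, 18 - 10) = 8
Day 2: max(0, 17 - 10) = 7
Day 3: max(0, 16 - 10) = 6
Day 4: max(0, 10 - 10) = 0
Day 5: max(0, 23 - 10) = 13
Day 6: max(0, 24 - 10) = 14
Day 7: max(0, 22 - 10) = 12
Day 8: max(0, 24 - 10) = 14
Day 9: max(0, 20 - 10) = 10
Day 10: max(0, 16 - 10) = 6
Day 11: max(0, 17 - 10) = 7
Day 12: max(0, 23 - 10) = 13
Total ADD = 110

110


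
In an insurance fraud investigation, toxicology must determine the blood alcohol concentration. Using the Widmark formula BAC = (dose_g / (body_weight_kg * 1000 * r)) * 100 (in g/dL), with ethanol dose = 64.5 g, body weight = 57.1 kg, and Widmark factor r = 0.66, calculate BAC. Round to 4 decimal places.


Applying the Widmark formula:
BAC = (dose_g / (body_wt * 1000 * r)) * 100
Denominator = 57.1 * 1000 * 0.66 = 37686
BAC = (64.5 / 37686) * 100
BAC = 0.1712 g/dL

0.1712


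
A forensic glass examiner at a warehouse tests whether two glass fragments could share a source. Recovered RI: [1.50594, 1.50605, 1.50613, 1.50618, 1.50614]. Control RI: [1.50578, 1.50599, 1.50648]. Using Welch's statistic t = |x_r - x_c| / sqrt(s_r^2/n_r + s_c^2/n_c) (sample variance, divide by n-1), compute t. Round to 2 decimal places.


Welch's t-criterion for glass RI comparison:
Recovered mean = sum / n_r = 7.53044 / 5 = 1.506088
Control mean = sum / n_c = 4.51825 / 3 = 1.5060833
Recovered sample variance s_r^2 = 9.07e-09
Control sample variance s_c^2 = 1.29033e-07
Welch SE (unpooled) = sqrt(s_r^2/n_r + s_c^2/n_c) = sqrt(1.814e-09 + 4.30111e-08) = sqrt(4.48251e-08) = 0.000211719
|mean_r - mean_c| = 4.66667e-06
t = 4.66667e-06 / 0.000211719 = 0.02

0.02


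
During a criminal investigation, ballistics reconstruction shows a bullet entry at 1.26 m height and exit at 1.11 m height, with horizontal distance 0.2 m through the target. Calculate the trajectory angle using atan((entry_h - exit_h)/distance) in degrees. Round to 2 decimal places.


Bullet trajectory angle:
Height difference = 1.26 - 1.11 = 0.15 m
angle = atan(0.15 / 0.2)
angle = atan(0.75)
angle = 36.87 degrees

36.87


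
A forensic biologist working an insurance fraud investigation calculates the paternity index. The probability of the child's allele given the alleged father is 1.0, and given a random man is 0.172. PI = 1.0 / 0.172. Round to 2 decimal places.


Paternity Index calculation:
PI = P(allele|father) / P(allele|random)
PI = 1.0 / 0.172
PI = 5.81

5.81


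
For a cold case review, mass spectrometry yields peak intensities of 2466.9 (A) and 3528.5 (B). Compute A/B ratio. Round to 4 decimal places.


Spectral peak ratio:
Peak A = 2466.9 counts
Peak B = 3528.5 counts
Ratio = 2466.9 / 3528.5 = 0.6991

0.6991


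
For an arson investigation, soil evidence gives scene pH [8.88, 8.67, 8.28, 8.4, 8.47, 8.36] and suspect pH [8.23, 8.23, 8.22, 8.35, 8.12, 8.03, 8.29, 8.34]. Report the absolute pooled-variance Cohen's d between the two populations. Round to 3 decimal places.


Pooled-variance Cohen's d for soil pH comparison:
Scene mean = 51.06 / 6 = 8.51
Suspect mean = 65.81 / 8 = 8.22625
Scene sample variance s_s^2 = 0.05032
Suspect sample variance s_c^2 = 0.011741
Pooled variance = ((n_s-1)*s_s^2 + (n_c-1)*s_c^2) / (n_s + n_c - 2) = 0.027816
Pooled SD = sqrt(0.027816) = 0.166781
Mean difference = 0.28375
|d| = |0.28375| / 0.166781 = 1.701

1.701


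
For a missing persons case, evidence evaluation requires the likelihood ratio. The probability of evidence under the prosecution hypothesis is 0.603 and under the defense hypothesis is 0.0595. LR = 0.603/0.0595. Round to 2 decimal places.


Likelihood ratio calculation:
LR = P(E|Hp) / P(E|Hd)
LR = 0.603 / 0.0595
LR = 10.13

10.13


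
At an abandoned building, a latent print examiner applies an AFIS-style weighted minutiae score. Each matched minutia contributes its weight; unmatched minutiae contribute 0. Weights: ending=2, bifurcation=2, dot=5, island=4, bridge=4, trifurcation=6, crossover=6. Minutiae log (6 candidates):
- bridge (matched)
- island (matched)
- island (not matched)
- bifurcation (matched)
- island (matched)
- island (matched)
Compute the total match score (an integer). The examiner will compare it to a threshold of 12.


Weighted minutiae match score:
  bridge: matched, +4 (running total 4)
  island: matched, +4 (running total 8)
  island: not matched, +0
  bifurcation: matched, +2 (running total 10)
  island: matched, +4 (running total 14)
  island: matched, +4 (running total 18)
Total score = 18
Threshold = 12; verdict = identification

18


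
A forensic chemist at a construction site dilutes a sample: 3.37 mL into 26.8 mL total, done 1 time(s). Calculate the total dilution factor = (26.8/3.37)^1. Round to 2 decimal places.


Dilution factor calculation:
Single dilution = V_total / V_sample = 26.8 / 3.37 ≈ 7.952522
Number of dilutions = 1
Total DF = (26.8 / 3.37)^1 (full precision, rounded at the end) = 7.95

7.95


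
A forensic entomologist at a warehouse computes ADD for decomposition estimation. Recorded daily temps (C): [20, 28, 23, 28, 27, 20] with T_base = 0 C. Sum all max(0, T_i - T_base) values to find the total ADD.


Computing ADD day by day:
Day 1: max(0, 20 - 0) = 20
Day 2: max(0, 28 - 0) = 28
Day 3: max(0, 23 - 0) = 23
Day 4: max(0, 28 - 0) = 28
Day 5: max(0, 27 - 0) = 27
Day 6: max(0, 20 - 0) = 20
Total ADD = 146

146


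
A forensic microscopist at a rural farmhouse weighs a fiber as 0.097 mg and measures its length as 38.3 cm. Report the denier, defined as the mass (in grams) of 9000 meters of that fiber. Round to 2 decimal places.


Denier calculation:
Mass in grams = 0.097 mg / 1000 = 0.000097 g
Length in meters = 38.3 cm / 100 = 0.383 m
Linear density = mass / length = 0.000097 / 0.383 = 0.00025326 g/m
Denier = (g/m) * 9000 = 0.00025326 * 9000 = 2.28

2.28


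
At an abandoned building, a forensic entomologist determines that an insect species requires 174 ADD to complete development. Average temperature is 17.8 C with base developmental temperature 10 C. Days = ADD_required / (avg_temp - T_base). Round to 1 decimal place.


Insect development time:
Effective temperature = avg_temp - T_base = 17.8 - 10 = 7.8 C
Days = ADD / effective_temp = 174 / 7.8 = 22.3 days

22.3


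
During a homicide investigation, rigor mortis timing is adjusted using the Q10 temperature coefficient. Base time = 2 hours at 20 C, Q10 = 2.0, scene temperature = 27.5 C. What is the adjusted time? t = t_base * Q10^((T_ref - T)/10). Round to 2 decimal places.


Rigor mortis time adjustment:
Exponent = (T_ref - T_actual) / 10 = (20 - 27.5) / 10 = -0.75
Q10 factor = 2.0^-0.75 = 0.5946
t_adjusted = 2 * 0.5946 = 1.19 hours

1.19


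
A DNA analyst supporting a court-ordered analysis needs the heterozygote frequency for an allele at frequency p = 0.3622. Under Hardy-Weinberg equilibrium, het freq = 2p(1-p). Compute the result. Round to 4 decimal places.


Hardy-Weinberg heterozygote frequency:
q = 1 - p = 1 - 0.3622 = 0.6378
2pq = 2 * 0.3622 * 0.6378 = 0.4620

0.4620


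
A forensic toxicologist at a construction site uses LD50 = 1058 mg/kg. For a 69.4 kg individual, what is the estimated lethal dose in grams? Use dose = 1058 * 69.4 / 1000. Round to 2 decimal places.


Lethal dose calculation:
Lethal dose = LD50 * body_weight / 1000
= 1058 * 69.4 / 1000
= 73425.2 / 1000
= 73.43 g

73.43


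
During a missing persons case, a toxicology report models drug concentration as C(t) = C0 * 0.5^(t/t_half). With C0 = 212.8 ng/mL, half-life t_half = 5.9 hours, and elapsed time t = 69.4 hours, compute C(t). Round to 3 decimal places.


Drug concentration decay:
Number of half-lives = t / t_half = 69.4 / 5.9 = 11.762712
Decay factor = 0.5^11.762712 = 0.00028779
C(t) = 212.8 * 0.00028779 = 0.061 ng/mL

0.061


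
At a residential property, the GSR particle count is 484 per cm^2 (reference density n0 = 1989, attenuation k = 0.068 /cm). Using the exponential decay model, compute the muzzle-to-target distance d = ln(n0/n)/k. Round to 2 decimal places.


GSR distance calculation:
n0/n = 1989 / 484 = 4.109504
ln(n0/n) = 1.413302
d = 1.413302 / 0.068 = 20.78 cm

20.78


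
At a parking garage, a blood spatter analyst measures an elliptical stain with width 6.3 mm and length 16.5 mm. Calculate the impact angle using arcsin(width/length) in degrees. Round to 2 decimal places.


Blood spatter impact angle calculation:
width / length = 6.3 / 16.5 = 0.381818
angle = arcsin(0.381818)
angle = 22.45 degrees

22.45


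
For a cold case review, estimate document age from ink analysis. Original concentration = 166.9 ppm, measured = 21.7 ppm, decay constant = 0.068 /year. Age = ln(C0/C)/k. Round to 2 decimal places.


Document age estimation:
C0/C = 166.9 / 21.7 = 7.691244
ln(C0/C) = 2.040083
t = 2.040083 / 0.068 = 30.00 years

30.00


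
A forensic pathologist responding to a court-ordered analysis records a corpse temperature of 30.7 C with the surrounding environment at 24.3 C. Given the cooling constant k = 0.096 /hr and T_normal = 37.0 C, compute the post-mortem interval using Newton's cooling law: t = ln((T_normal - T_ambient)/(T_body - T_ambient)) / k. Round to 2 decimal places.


Using Newton's law of cooling:
t = ln((T_normal - T_ambient) / (T_body - T_ambient)) / k
T_normal - T_ambient = 12.7
T_body - T_ambient = 6.4
Ratio = 1.984375
ln(ratio) = 0.685304
t = 0.685304 / 0.096 = 7.14 hours

7.14


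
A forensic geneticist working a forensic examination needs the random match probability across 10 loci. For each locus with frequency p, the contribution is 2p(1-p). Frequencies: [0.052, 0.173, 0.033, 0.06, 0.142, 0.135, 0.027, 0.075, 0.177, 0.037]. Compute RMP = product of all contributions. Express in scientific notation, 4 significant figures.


Computing RMP for 10 loci:
Locus 1: 2 * 0.052 * 0.948 = 0.098592
Locus 2: 2 * 0.173 * 0.827 = 0.286142
Locus 3: 2 * 0.033 * 0.967 = 0.063822
Locus 4: 2 * 0.06 * 0.94 = 0.1128
Locus 5: 2 * 0.142 * 0.858 = 0.243672
Locus 6: 2 * 0.135 * 0.865 = 0.23355
Locus 7: 2 * 0.027 * 0.973 = 0.052542
Locus 8: 2 * 0.075 * 0.925 = 0.13875
Locus 9: 2 * 0.177 * 0.823 = 0.291342
Locus 10: 2 * 0.037 * 0.963 = 0.071262
RMP = 1.749e-09

1.749e-09


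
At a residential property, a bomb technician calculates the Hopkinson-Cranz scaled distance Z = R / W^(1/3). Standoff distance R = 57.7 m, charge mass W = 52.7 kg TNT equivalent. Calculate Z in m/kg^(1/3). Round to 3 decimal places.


Scaled distance calculation:
W^(1/3) = 52.7^(1/3) = 3.749185
Z = R / W^(1/3) = 57.7 / 3.749185
Z = 15.390 m/kg^(1/3)

15.390


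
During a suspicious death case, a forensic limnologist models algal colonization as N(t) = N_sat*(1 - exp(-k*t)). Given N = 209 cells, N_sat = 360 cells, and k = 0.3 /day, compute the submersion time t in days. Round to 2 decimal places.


PMSI from diatom colonization curve:
N / N_sat = 209 / 360 = 0.580556
1 - N/N_sat = 0.419444
ln(1 - N/N_sat) = -0.868825
t = -ln(1 - N/N_sat) / k = -(-0.868825) / 0.3 = 2.90 days

2.90


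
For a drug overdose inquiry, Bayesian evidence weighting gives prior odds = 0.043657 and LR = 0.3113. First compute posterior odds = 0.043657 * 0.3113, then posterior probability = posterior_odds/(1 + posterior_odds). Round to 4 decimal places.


Bayesian evidence evaluation:
Posterior odds = prior_odds * LR = 0.043657 * 0.3113 = 0.01359042
Posterior probability = posterior_odds / (1 + posterior_odds)
= 0.01359042 / (1 + 0.01359042)
= 0.01359042 / 1.01359042
= 0.0134

0.0134


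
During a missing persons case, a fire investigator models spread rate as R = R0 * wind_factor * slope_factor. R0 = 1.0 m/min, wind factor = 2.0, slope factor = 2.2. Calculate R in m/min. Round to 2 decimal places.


Fire spread rate calculation:
R = R0 * wind_factor * slope_factor
= 1.0 * 2.0 * 2.2
= 2 * 2.2
= 4.40 m/min

4.40


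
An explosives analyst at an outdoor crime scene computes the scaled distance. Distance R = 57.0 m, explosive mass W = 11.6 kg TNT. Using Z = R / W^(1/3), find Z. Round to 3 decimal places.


Scaled distance calculation:
W^(1/3) = 11.6^(1/3) = 2.263702
Z = R / W^(1/3) = 57.0 / 2.263702
Z = 25.180 m/kg^(1/3)

25.180


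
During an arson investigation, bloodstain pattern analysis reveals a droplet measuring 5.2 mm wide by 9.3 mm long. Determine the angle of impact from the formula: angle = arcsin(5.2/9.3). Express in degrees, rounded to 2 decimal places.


Blood spatter impact angle calculation:
width / length = 5.2 / 9.3 = 0.55914
angle = arcsin(0.55914)
angle = 34.00 degrees

34.00


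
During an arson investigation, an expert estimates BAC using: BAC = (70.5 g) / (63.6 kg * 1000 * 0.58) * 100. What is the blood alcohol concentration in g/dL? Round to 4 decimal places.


Applying the Widmark formula:
BAC = (dose_g / (body_wt * 1000 * r)) * 100
Denominator = 63.6 * 1000 * 0.58 = 36888
BAC = (70.5 / 36888) * 100
BAC = 0.1911 g/dL

0.1911


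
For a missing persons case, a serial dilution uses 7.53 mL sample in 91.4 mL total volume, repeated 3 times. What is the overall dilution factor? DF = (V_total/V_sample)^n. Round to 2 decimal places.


Dilution factor calculation:
Single dilution = V_total / V_sample = 91.4 / 7.53 ≈ 12.138114
Number of dilutions = 3
Total DF = (91.4 / 7.53)^3 (full precision, rounded at the end) = 1788.35

1788.35


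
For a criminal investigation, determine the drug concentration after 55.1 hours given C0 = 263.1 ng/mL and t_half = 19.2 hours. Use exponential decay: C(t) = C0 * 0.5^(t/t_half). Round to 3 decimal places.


Drug concentration decay:
Number of half-lives = t / t_half = 55.1 / 19.2 = 2.869792
Decay factor = 0.5^2.869792 = 0.13680644
C(t) = 263.1 * 0.13680644 = 35.994 ng/mL

35.994


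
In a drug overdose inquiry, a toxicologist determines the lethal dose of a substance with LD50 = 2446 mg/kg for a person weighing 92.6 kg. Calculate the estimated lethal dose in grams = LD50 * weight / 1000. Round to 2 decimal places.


Lethal dose calculation:
Lethal dose = LD50 * body_weight / 1000
= 2446 * 92.6 / 1000
= 226499.6 / 1000
= 226.50 g

226.50


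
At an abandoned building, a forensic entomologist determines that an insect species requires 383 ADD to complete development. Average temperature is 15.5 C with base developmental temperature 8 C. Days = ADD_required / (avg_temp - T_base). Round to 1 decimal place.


Insect development time:
Effective temperature = avg_temp - T_base = 15.5 - 8 = 7.5 C
Days = ADD / effective_temp = 383 / 7.5 = 51.1 days

51.1


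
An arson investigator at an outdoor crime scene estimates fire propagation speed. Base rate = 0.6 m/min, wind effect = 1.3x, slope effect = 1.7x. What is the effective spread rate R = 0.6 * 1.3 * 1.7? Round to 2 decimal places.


Fire spread rate calculation:
R = R0 * wind_factor * slope_factor
= 0.6 * 1.3 * 1.7
= 0.78 * 1.7
= 1.33 m/min

1.33


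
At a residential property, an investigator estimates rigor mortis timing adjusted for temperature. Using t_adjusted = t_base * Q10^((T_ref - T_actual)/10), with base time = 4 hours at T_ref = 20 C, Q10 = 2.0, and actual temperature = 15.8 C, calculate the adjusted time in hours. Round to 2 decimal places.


Rigor mortis time adjustment:
Exponent = (T_ref - T_actual) / 10 = (20 - 15.8) / 10 = 0.42
Q10 factor = 2.0^0.42 = 1.33793
t_adjusted = 4 * 1.33793 = 5.35 hours

5.35


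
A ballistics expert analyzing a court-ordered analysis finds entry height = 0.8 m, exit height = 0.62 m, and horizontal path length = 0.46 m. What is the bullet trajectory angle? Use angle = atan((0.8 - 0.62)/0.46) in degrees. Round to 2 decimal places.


Bullet trajectory angle:
Height difference = 0.8 - 0.62 = 0.18 m
angle = atan(0.18 / 0.46)
angle = atan(0.391304)
angle = 21.37 degrees

21.37


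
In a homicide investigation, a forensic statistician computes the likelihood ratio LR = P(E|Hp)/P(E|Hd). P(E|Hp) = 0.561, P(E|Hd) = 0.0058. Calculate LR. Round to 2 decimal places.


Likelihood ratio calculation:
LR = P(E|Hp) / P(E|Hd)
LR = 0.561 / 0.0058
LR = 96.72

96.72


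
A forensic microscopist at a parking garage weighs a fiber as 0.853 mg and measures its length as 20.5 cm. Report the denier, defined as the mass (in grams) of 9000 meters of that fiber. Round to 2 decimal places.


Denier calculation:
Mass in grams = 0.853 mg / 1000 = 0.000853 g
Length in meters = 20.5 cm / 100 = 0.205 m
Linear density = mass / length = 0.000853 / 0.205 = 0.00416098 g/m
Denier = (g/m) * 9000 = 0.00416098 * 9000 = 37.45

37.45


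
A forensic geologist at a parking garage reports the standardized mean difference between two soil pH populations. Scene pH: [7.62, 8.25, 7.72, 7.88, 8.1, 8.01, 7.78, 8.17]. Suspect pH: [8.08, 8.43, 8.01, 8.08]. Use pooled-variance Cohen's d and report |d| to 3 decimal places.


Pooled-variance Cohen's d for soil pH comparison:
Scene mean = 63.53 / 8 = 7.94125
Suspect mean = 32.6 / 4 = 8.15
Scene sample variance s_s^2 = 0.051355
Suspect sample variance s_c^2 = 0.035933
Pooled variance = ((n_s-1)*s_s^2 + (n_c-1)*s_c^2) / (n_s + n_c - 2) = 0.046729
Pooled SD = sqrt(0.046729) = 0.216169
Mean difference = -0.20875
|d| = |-0.20875| / 0.216169 = 0.966

0.966


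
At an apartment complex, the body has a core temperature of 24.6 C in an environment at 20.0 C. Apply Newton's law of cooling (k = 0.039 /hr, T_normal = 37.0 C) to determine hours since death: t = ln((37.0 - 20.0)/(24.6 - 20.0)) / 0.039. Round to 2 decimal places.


Using Newton's law of cooling:
t = ln((T_normal - T_ambient) / (T_body - T_ambient)) / k
T_normal - T_ambient = 17.0
T_body - T_ambient = 4.6
Ratio = 3.695652
ln(ratio) = 1.307157
t = 1.307157 / 0.039 = 33.52 hours

33.52


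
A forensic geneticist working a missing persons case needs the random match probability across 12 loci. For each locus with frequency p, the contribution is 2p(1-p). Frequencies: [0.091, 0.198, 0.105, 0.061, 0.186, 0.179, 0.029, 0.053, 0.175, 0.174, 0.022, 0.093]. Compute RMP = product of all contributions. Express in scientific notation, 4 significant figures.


Computing RMP for 12 loci:
Locus 1: 2 * 0.091 * 0.909 = 0.165438
Locus 2: 2 * 0.198 * 0.802 = 0.317592
Locus 3: 2 * 0.105 * 0.895 = 0.18795
Locus 4: 2 * 0.061 * 0.939 = 0.114558
Locus 5: 2 * 0.186 * 0.814 = 0.302808
Locus 6: 2 * 0.179 * 0.821 = 0.293918
Locus 7: 2 * 0.029 * 0.971 = 0.056318
Locus 8: 2 * 0.053 * 0.947 = 0.100382
Locus 9: 2 * 0.175 * 0.825 = 0.28875
Locus 10: 2 * 0.174 * 0.826 = 0.287448
Locus 11: 2 * 0.022 * 0.978 = 0.043032
Locus 12: 2 * 0.093 * 0.907 = 0.168702
RMP = 3.430e-10

3.430e-10


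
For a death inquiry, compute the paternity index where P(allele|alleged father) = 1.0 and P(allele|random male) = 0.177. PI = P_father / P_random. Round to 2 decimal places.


Paternity Index calculation:
PI = P(allele|father) / P(allele|random)
PI = 1.0 / 0.177
PI = 5.65

5.65


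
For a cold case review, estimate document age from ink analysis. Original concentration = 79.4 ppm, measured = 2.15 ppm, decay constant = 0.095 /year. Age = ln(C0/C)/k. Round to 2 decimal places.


Document age estimation:
C0/C = 79.4 / 2.15 = 36.930233
ln(C0/C) = 3.609031
t = 3.609031 / 0.095 = 37.99 years

37.99


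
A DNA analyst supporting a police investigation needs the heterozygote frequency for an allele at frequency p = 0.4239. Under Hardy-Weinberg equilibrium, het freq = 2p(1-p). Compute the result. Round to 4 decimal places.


Hardy-Weinberg heterozygote frequency:
q = 1 - p = 1 - 0.4239 = 0.5761
2pq = 2 * 0.4239 * 0.5761 = 0.4884

0.4884


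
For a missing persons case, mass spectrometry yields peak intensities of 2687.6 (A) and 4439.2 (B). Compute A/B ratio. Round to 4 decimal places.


Spectral peak ratio:
Peak A = 2687.6 counts
Peak B = 4439.2 counts
Ratio = 2687.6 / 4439.2 = 0.6054

0.6054


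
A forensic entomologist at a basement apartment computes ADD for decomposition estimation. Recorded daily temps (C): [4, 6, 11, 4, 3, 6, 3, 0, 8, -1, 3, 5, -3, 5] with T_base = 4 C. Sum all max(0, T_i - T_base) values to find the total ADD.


Computing ADD day by day:
Day 1: max(0, 4 - 4) = 0
Day 2: max(0, 6 - 4) = 2
Day 3: max(0, 11 - 4) = 7
Day 4: max(0, 4 - 4) = 0
Day 5: max(0, 3 - 4) = 0
Day 6: max(0, 6 - 4) = 2
Day 7: max(0, 3 - 4) = 0
Day 8: max(0, 0 - 4) = 0
Day 9: max(0, 8 - 4) = 4
Day 10: max(0, -1 - 4) = 0
Day 11: max(0, 3 - 4) = 0
Day 12: max(0, 5 - 4) = 1
Day 13: max(0, -3 - 4) = 0
Day 14: max(0, 5 - 4) = 1
Total ADD = 17

17


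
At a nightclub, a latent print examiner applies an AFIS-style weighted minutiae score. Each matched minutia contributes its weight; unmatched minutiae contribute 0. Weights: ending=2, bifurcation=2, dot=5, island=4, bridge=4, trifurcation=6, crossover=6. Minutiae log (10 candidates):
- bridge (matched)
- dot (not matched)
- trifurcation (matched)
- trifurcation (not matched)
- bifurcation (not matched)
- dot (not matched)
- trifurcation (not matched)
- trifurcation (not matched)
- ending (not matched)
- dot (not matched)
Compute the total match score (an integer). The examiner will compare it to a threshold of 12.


Weighted minutiae match score:
  bridge: matched, +4 (running total 4)
  dot: not matched, +0
  trifurcation: matched, +6 (running total 10)
  trifurcation: not matched, +0
  bifurcation: not matched, +0
  dot: not matched, +0
  trifurcation: not matched, +0
  trifurcation: not matched, +0
  ending: not matched, +0
  dot: not matched, +0
Total score = 10
Threshold = 12; verdict = inconclusive

10


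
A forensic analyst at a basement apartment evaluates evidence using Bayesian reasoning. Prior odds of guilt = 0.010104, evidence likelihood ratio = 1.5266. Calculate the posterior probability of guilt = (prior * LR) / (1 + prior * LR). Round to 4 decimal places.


Bayesian evidence evaluation:
Posterior odds = prior_odds * LR = 0.010104 * 1.5266 = 0.01542477
Posterior probability = posterior_odds / (1 + posterior_odds)
= 0.01542477 / (1 + 0.01542477)
= 0.01542477 / 1.01542477
= 0.0152

0.0152


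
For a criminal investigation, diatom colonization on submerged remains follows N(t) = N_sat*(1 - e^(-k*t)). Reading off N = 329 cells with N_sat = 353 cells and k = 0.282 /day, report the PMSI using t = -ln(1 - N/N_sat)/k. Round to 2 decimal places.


PMSI from diatom colonization curve:
N / N_sat = 329 / 353 = 0.932011
1 - N/N_sat = 0.067989
ln(1 - N/N_sat) = -2.688409
t = -ln(1 - N/N_sat) / k = -(-2.688409) / 0.282 = 9.53 days

9.53


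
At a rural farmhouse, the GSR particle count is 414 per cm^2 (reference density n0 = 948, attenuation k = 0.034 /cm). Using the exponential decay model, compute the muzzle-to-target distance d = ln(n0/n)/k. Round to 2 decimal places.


GSR distance calculation:
n0/n = 948 / 414 = 2.289855
ln(n0/n) = 0.828488
d = 0.828488 / 0.034 = 24.37 cm

24.37


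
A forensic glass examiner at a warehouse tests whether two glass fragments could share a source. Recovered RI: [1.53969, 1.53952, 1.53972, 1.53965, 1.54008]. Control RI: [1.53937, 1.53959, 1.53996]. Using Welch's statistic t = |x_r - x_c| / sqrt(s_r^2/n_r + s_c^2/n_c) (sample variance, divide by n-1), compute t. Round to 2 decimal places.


Welch's t-criterion for glass RI comparison:
Recovered mean = sum / n_r = 7.69866 / 5 = 1.539732
Control mean = sum / n_c = 4.61892 / 3 = 1.53964
Recovered sample variance s_r^2 = 4.367e-08
Control sample variance s_c^2 = 8.89e-08
Welch SE (unpooled) = sqrt(s_r^2/n_r + s_c^2/n_c) = sqrt(8.734e-09 + 2.96333e-08) = sqrt(3.83673e-08) = 0.000195876
|mean_r - mean_c| = 9.2e-05
t = 9.2e-05 / 0.000195876 = 0.47

0.47
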